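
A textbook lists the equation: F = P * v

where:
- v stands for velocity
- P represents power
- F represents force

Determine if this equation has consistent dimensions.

No

v (velocity) has dimensions [L T^-1].
P (power) has dimensions [L^2 M T^-3].
F (force) has dimensions [L M T^-2].

Left side: [L M T^-2]
Right side: [L^3 M T^-4]

The two sides have different dimensions, so the equation is NOT dimensionally consistent.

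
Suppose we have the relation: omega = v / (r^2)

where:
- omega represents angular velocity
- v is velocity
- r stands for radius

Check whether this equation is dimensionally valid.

No

omega (angular velocity) has dimensions [T^-1].
v (velocity) has dimensions [L T^-1].
r (radius) has dimensions [L].

Left side: [T^-1]
Right side: [L^-1 T^-1]

The two sides have different dimensions, so the equation is NOT dimensionally consistent.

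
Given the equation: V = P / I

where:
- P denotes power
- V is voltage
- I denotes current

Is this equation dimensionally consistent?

Yes

P (power) has dimensions [L^2 M T^-3].
V (voltage) has dimensions [I^-1 L^2 M T^-3].
I (current) has dimensions [I].

Left side: [I^-1 L^2 M T^-3]
Right side: [I^-1 L^2 M T^-3]

Both sides have the same dimensions, so the equation is dimensionally consistent.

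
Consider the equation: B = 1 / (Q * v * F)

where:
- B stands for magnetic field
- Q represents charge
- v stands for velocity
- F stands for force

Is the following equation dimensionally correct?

No

B (magnetic field) has dimensions [I^-1 M T^-2].
Q (charge) has dimensions [I T].
v (velocity) has dimensions [L T^-1].
F (force) has dimensions [L M T^-2].

Left side: [I^-1 M T^-2]
Right side: [I^-1 L^-2 M^-1 T^2]

The two sides have different dimensions, so the equation is NOT dimensionally consistent.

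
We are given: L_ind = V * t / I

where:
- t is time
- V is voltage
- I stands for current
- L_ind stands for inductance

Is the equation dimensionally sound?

Yes

t (time) has dimensions [T].
V (voltage) has dimensions [I^-1 L^2 M T^-3].
I (current) has dimensions [I].
L_ind (inductance) has dimensions [I^-2 L^2 M T^-2].

Left side: [I^-2 L^2 M T^-2]
Right side: [I^-2 L^2 M T^-2]

Both sides have the same dimensions, so the equation is dimensionally consistent.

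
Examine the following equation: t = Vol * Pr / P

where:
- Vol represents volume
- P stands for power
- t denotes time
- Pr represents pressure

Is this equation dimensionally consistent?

Yes

Vol (volume) has dimensions [L^3].
P (power) has dimensions [L^2 M T^-3].
t (time) has dimensions [T].
Pr (pressure) has dimensions [L^-1 M T^-2].

Left side: [T]
Right side: [T]

Both sides have the same dimensions, so the equation is dimensionally consistent.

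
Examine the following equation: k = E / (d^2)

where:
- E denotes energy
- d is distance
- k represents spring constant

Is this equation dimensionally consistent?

Yes

E (energy) has dimensions [L^2 M T^-2].
d (distance) has dimensions [L].
k (spring constant) has dimensions [M T^-2].

Left side: [M T^-2]
Right side: [M T^-2]

Both sides have the same dimensions, so the equation is dimensionally consistent.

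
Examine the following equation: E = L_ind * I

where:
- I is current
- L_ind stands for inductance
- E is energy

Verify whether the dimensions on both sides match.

No

I (current) has dimensions [I].
L_ind (inductance) has dimensions [I^-2 L^2 M T^-2].
E (energy) has dimensions [L^2 M T^-2].

Left side: [L^2 M T^-2]
Right side: [I^-1 L^2 M T^-2]

The two sides have different dimensions, so the equation is NOT dimensionally consistent.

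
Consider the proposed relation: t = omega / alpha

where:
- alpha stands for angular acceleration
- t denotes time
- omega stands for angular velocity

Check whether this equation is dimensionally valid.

Yes

alpha (angular acceleration) has dimensions [T^-2].
t (time) has dimensions [T].
omega (angular velocity) has dimensions [T^-1].

Left side: [T]
Right side: [T]

Both sides have the same dimensions, so the equation is dimensionally consistent.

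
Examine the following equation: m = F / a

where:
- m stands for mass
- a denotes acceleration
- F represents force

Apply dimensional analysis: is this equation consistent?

Yes

m (mass) has dimensions [M].
a (acceleration) has dimensions [L T^-2].
F (force) has dimensions [L M T^-2].

Left side: [M]
Right side: [M]

Both sides have the same dimensions, so the equation is dimensionally consistent.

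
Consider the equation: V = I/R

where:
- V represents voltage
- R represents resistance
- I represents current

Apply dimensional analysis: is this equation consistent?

No

V (voltage) has dimensions [I^-1 L^2 M T^-3].
R (resistance) has dimensions [I^-2 L^2 M T^-3].
I (current) has dimensions [I].

Left side: [I^-1 L^2 M T^-3]
Right side: [I^3 L^-2 M^-1 T^3]

The two sides have different dimensions, so the equation is NOT dimensionally consistent.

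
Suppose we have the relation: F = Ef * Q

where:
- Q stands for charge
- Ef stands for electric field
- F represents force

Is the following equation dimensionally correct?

Yes

Q (charge) has dimensions [I T].
Ef (electric field) has dimensions [I^-1 L M T^-3].
F (force) has dimensions [L M T^-2].

Left side: [L M T^-2]
Right side: [L M T^-2]

Both sides have the same dimensions, so the equation is dimensionally consistent.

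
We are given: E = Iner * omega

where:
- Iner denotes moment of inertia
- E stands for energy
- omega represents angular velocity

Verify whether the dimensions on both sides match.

No

Iner (moment of inertia) has dimensions [L^2 M].
E (energy) has dimensions [L^2 M T^-2].
omega (angular velocity) has dimensions [T^-1].

Left side: [L^2 M T^-2]
Right side: [L^2 M T^-1]

The two sides have different dimensions, so the equation is NOT dimensionally consistent.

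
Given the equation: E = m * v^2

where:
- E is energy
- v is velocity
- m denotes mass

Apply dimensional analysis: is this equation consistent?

Yes

E (energy) has dimensions [L^2 M T^-2].
v (velocity) has dimensions [L T^-1].
m (mass) has dimensions [M].

Left side: [L^2 M T^-2]
Right side: [L^2 M T^-2]

Both sides have the same dimensions, so the equation is dimensionally consistent.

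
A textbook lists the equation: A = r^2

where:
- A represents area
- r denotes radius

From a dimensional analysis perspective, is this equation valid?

Yes

A (area) has dimensions [L^2].
r (radius) has dimensions [L].

Left side: [L^2]
Right side: [L^2]

Both sides have the same dimensions, so the equation is dimensionally consistent.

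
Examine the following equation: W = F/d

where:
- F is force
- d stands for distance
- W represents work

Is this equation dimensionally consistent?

No

F (force) has dimensions [L M T^-2].
d (distance) has dimensions [L].
W (work) has dimensions [L^2 M T^-2].

Left side: [L^2 M T^-2]
Right side: [M T^-2]

The two sides have different dimensions, so the equation is NOT dimensionally consistent.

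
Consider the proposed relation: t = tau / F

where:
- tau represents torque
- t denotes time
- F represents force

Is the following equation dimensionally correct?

No

tau (torque) has dimensions [L^2 M T^-2].
t (time) has dimensions [T].
F (force) has dimensions [L M T^-2].

Left side: [T]
Right side: [L]

The two sides have different dimensions, so the equation is NOT dimensionally consistent.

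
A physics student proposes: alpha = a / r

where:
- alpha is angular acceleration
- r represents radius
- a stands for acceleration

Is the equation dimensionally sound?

Yes

alpha (angular acceleration) has dimensions [T^-2].
r (radius) has dimensions [L].
a (acceleration) has dimensions [L T^-2].

Left side: [T^-2]
Right side: [T^-2]

Both sides have the same dimensions, so the equation is dimensionally consistent.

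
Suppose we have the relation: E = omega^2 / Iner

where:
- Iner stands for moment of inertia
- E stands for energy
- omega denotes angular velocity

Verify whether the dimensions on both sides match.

No

Iner (moment of inertia) has dimensions [L^2 M].
E (energy) has dimensions [L^2 M T^-2].
omega (angular velocity) has dimensions [T^-1].

Left side: [L^2 M T^-2]
Right side: [L^-2 M^-1 T^-2]

The two sides have different dimensions, so the equation is NOT dimensionally consistent.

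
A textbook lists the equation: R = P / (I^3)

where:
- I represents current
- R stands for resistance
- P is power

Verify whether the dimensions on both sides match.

No

I (current) has dimensions [I].
R (resistance) has dimensions [I^-2 L^2 M T^-3].
P (power) has dimensions [L^2 M T^-3].

Left side: [I^-2 L^2 M T^-3]
Right side: [I^-3 L^2 M T^-3]

The two sides have different dimensions, so the equation is NOT dimensionally consistent.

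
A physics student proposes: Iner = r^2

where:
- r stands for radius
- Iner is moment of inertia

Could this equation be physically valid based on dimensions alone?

No

r (radius) has dimensions [L].
Iner (moment of inertia) has dimensions [L^2 M].

Left side: [L^2 M]
Right side: [L^2]

The two sides have different dimensions, so the equation is NOT dimensionally consistent.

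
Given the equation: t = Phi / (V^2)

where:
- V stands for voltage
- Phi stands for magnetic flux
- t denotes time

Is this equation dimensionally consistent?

No

V (voltage) has dimensions [I^-1 L^2 M T^-3].
Phi (magnetic flux) has dimensions [I^-1 L^2 M T^-2].
t (time) has dimensions [T].

Left side: [T]
Right side: [I L^-2 M^-1 T^4]

The two sides have different dimensions, so the equation is NOT dimensionally consistent.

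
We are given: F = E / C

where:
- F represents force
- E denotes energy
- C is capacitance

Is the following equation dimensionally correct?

No

F (force) has dimensions [L M T^-2].
E (energy) has dimensions [L^2 M T^-2].
C (capacitance) has dimensions [I^2 L^-2 M^-1 T^4].

Left side: [L M T^-2]
Right side: [I^-2 L^4 M^2 T^-6]

The two sides have different dimensions, so the equation is NOT dimensionally consistent.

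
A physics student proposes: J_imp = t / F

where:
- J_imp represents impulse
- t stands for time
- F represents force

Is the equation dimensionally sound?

No

J_imp (impulse) has dimensions [L M T^-1].
t (time) has dimensions [T].
F (force) has dimensions [L M T^-2].

Left side: [L M T^-1]
Right side: [L^-1 M^-1 T^3]

The two sides have different dimensions, so the equation is NOT dimensionally consistent.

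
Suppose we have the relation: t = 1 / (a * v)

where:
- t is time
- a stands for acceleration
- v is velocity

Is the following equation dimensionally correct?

No

t (time) has dimensions [T].
a (acceleration) has dimensions [L T^-2].
v (velocity) has dimensions [L T^-1].

Left side: [T]
Right side: [L^-2 T^3]

The two sides have different dimensions, so the equation is NOT dimensionally consistent.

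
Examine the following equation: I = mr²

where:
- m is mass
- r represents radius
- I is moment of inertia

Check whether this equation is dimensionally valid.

Yes

m (mass) has dimensions [M].
r (radius) has dimensions [L].
I (moment of inertia) has dimensions [L^2 M].

Left side: [L^2 M]
Right side: [L^2 M]

Both sides have the same dimensions, so the equation is dimensionally consistent.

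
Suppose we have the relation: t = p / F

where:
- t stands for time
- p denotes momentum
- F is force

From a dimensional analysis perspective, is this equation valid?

Yes

t (time) has dimensions [T].
p (momentum) has dimensions [L M T^-1].
F (force) has dimensions [L M T^-2].

Left side: [T]
Right side: [T]

Both sides have the same dimensions, so the equation is dimensionally consistent.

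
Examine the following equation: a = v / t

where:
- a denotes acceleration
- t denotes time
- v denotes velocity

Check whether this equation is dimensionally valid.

Yes

a (acceleration) has dimensions [L T^-2].
t (time) has dimensions [T].
v (velocity) has dimensions [L T^-1].

Left side: [L T^-2]
Right side: [L T^-2]

Both sides have the same dimensions, so the equation is dimensionally consistent.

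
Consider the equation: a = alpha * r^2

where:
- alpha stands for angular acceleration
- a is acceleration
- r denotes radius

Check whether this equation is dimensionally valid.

No

alpha (angular acceleration) has dimensions [T^-2].
a (acceleration) has dimensions [L T^-2].
r (radius) has dimensions [L].

Left side: [L T^-2]
Right side: [L^2 T^-2]

The two sides have different dimensions, so the equation is NOT dimensionally consistent.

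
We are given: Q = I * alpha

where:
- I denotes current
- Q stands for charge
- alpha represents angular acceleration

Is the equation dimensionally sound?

No

I (current) has dimensions [I].
Q (charge) has dimensions [I T].
alpha (angular acceleration) has dimensions [T^-2].

Left side: [I T]
Right side: [I T^-2]

The two sides have different dimensions, so the equation is NOT dimensionally consistent.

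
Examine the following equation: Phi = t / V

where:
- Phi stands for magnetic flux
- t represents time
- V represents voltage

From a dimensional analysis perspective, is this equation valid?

No

Phi (magnetic flux) has dimensions [I^-1 L^2 M T^-2].
t (time) has dimensions [T].
V (voltage) has dimensions [I^-1 L^2 M T^-3].

Left side: [I^-1 L^2 M T^-2]
Right side: [I L^-2 M^-1 T^4]

The two sides have different dimensions, so the equation is NOT dimensionally consistent.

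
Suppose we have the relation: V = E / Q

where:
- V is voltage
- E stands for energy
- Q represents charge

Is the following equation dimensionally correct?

Yes

V (voltage) has dimensions [I^-1 L^2 M T^-3].
E (energy) has dimensions [L^2 M T^-2].
Q (charge) has dimensions [I T].

Left side: [I^-1 L^2 M T^-3]
Right side: [I^-1 L^2 M T^-3]

Both sides have the same dimensions, so the equation is dimensionally consistent.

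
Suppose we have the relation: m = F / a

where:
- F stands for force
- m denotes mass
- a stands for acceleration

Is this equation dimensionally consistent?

Yes

F (force) has dimensions [L M T^-2].
m (mass) has dimensions [M].
a (acceleration) has dimensions [L T^-2].

Left side: [M]
Right side: [M]

Both sides have the same dimensions, so the equation is dimensionally consistent.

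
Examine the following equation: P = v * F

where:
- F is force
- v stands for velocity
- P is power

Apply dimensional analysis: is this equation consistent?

Yes

F (force) has dimensions [L M T^-2].
v (velocity) has dimensions [L T^-1].
P (power) has dimensions [L^2 M T^-3].

Left side: [L^2 M T^-3]
Right side: [L^2 M T^-3]

Both sides have the same dimensions, so the equation is dimensionally consistent.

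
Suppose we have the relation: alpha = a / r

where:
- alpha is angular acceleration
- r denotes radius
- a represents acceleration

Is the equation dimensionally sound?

Yes

alpha (angular acceleration) has dimensions [T^-2].
r (radius) has dimensions [L].
a (acceleration) has dimensions [L T^-2].

Left side: [T^-2]
Right side: [T^-2]

Both sides have the same dimensions, so the equation is dimensionally consistent.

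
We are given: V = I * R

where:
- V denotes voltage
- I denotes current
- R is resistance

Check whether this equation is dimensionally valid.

Yes

V (voltage) has dimensions [I^-1 L^2 M T^-3].
I (current) has dimensions [I].
R (resistance) has dimensions [I^-2 L^2 M T^-3].

Left side: [I^-1 L^2 M T^-3]
Right side: [I^-1 L^2 M T^-3]

Both sides have the same dimensions, so the equation is dimensionally consistent.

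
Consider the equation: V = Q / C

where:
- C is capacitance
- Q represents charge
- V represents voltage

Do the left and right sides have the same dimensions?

Yes

C (capacitance) has dimensions [I^2 L^-2 M^-1 T^4].
Q (charge) has dimensions [I T].
V (voltage) has dimensions [I^-1 L^2 M T^-3].

Left side: [I^-1 L^2 M T^-3]
Right side: [I^-1 L^2 M T^-3]

Both sides have the same dimensions, so the equation is dimensionally consistent.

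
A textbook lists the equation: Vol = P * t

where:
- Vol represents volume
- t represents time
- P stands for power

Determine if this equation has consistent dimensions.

No

Vol (volume) has dimensions [L^3].
t (time) has dimensions [T].
P (power) has dimensions [L^2 M T^-3].

Left side: [L^3]
Right side: [L^2 M T^-2]

The two sides have different dimensions, so the equation is NOT dimensionally consistent.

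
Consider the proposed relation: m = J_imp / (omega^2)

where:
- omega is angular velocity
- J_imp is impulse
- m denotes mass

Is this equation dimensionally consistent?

No

omega (angular velocity) has dimensions [T^-1].
J_imp (impulse) has dimensions [L M T^-1].
m (mass) has dimensions [M].

Left side: [M]
Right side: [L M T]

The two sides have different dimensions, so the equation is NOT dimensionally consistent.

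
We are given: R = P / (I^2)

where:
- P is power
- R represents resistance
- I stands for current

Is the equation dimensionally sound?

Yes

P (power) has dimensions [L^2 M T^-3].
R (resistance) has dimensions [I^-2 L^2 M T^-3].
I (current) has dimensions [I].

Left side: [I^-2 L^2 M T^-3]
Right side: [I^-2 L^2 M T^-3]

Both sides have the same dimensions, so the equation is dimensionally consistent.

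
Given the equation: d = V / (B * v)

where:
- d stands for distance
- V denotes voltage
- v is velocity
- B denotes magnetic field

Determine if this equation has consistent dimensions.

Yes

d (distance) has dimensions [L].
V (voltage) has dimensions [I^-1 L^2 M T^-3].
v (velocity) has dimensions [L T^-1].
B (magnetic field) has dimensions [I^-1 M T^-2].

Left side: [L]
Right side: [L]

Both sides have the same dimensions, so the equation is dimensionally consistent.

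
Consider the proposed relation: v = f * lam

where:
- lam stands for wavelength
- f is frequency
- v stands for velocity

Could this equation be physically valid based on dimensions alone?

Yes

lam (wavelength) has dimensions [L].
f (frequency) has dimensions [T^-1].
v (velocity) has dimensions [L T^-1].

Left side: [L T^-1]
Right side: [L T^-1]

Both sides have the same dimensions, so the equation is dimensionally consistent.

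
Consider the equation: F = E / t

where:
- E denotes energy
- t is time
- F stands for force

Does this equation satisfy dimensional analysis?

No

E (energy) has dimensions [L^2 M T^-2].
t (time) has dimensions [T].
F (force) has dimensions [L M T^-2].

Left side: [L M T^-2]
Right side: [L^2 M T^-3]

The two sides have different dimensions, so the equation is NOT dimensionally consistent.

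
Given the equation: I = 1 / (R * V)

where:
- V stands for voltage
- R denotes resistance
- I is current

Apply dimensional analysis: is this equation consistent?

No

V (voltage) has dimensions [I^-1 L^2 M T^-3].
R (resistance) has dimensions [I^-2 L^2 M T^-3].
I (current) has dimensions [I].

Left side: [I]
Right side: [I^3 L^-4 M^-2 T^6]

The two sides have different dimensions, so the equation is NOT dimensionally consistent.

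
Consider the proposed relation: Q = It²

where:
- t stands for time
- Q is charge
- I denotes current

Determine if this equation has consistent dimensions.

No

t (time) has dimensions [T].
Q (charge) has dimensions [I T].
I (current) has dimensions [I].

Left side: [I T]
Right side: [I T^2]

The two sides have different dimensions, so the equation is NOT dimensionally consistent.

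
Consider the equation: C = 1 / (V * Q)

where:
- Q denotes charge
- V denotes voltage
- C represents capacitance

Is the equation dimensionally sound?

No

Q (charge) has dimensions [I T].
V (voltage) has dimensions [I^-1 L^2 M T^-3].
C (capacitance) has dimensions [I^2 L^-2 M^-1 T^4].

Left side: [I^2 L^-2 M^-1 T^4]
Right side: [L^-2 M^-1 T^2]

The two sides have different dimensions, so the equation is NOT dimensionally consistent.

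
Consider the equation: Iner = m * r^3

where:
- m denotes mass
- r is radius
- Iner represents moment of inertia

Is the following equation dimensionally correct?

No

m (mass) has dimensions [M].
r (radius) has dimensions [L].
Iner (moment of inertia) has dimensions [L^2 M].

Left side: [L^2 M]
Right side: [L^3 M]

The two sides have different dimensions, so the equation is NOT dimensionally consistent.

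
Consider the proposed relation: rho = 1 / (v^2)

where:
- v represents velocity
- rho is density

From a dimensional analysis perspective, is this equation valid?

No

v (velocity) has dimensions [L T^-1].
rho (density) has dimensions [L^-3 M].

Left side: [L^-3 M]
Right side: [L^-2 T^2]

The two sides have different dimensions, so the equation is NOT dimensionally consistent.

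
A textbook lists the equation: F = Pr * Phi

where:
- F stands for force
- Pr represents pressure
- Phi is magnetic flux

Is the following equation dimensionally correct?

No

F (force) has dimensions [L M T^-2].
Pr (pressure) has dimensions [L^-1 M T^-2].
Phi (magnetic flux) has dimensions [I^-1 L^2 M T^-2].

Left side: [L M T^-2]
Right side: [I^-1 L M^2 T^-4]

The two sides have different dimensions, so the equation is NOT dimensionally consistent.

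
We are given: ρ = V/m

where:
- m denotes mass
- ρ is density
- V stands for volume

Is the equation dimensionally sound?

No

m (mass) has dimensions [M].
ρ (density) has dimensions [L^-3 M].
V (volume) has dimensions [L^3].

Left side: [L^-3 M]
Right side: [L^3 M^-1]

The two sides have different dimensions, so the equation is NOT dimensionally consistent.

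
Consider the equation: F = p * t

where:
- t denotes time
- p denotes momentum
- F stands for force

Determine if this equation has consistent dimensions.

No

t (time) has dimensions [T].
p (momentum) has dimensions [L M T^-1].
F (force) has dimensions [L M T^-2].

Left side: [L M T^-2]
Right side: [L M]

The two sides have different dimensions, so the equation is NOT dimensionally consistent.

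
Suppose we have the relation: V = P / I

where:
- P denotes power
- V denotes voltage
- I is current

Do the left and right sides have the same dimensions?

Yes

P (power) has dimensions [L^2 M T^-3].
V (voltage) has dimensions [I^-1 L^2 M T^-3].
I (current) has dimensions [I].

Left side: [I^-1 L^2 M T^-3]
Right side: [I^-1 L^2 M T^-3]

Both sides have the same dimensions, so the equation is dimensionally consistent.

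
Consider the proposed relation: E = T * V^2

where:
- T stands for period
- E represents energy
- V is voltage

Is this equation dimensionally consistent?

No

T (period) has dimensions [T].
E (energy) has dimensions [L^2 M T^-2].
V (voltage) has dimensions [I^-1 L^2 M T^-3].

Left side: [L^2 M T^-2]
Right side: [I^-2 L^4 M^2 T^-5]

The two sides have different dimensions, so the equation is NOT dimensionally consistent.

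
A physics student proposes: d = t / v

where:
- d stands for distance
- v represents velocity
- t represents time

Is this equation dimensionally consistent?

No

d (distance) has dimensions [L].
v (velocity) has dimensions [L T^-1].
t (time) has dimensions [T].

Left side: [L]
Right side: [L^-1 T^2]

The two sides have different dimensions, so the equation is NOT dimensionally consistent.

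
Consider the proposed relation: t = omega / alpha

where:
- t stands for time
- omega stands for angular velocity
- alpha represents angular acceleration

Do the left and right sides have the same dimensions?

Yes

t (time) has dimensions [T].
omega (angular velocity) has dimensions [T^-1].
alpha (angular acceleration) has dimensions [T^-2].

Left side: [T]
Right side: [T]

Both sides have the same dimensions, so the equation is dimensionally consistent.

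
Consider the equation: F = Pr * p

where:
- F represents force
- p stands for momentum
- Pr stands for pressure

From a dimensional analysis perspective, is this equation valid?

No

F (force) has dimensions [L M T^-2].
p (momentum) has dimensions [L M T^-1].
Pr (pressure) has dimensions [L^-1 M T^-2].

Left side: [L M T^-2]
Right side: [M^2 T^-3]

The two sides have different dimensions, so the equation is NOT dimensionally consistent.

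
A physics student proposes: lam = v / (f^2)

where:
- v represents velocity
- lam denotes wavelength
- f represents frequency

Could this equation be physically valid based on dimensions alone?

No

v (velocity) has dimensions [L T^-1].
lam (wavelength) has dimensions [L].
f (frequency) has dimensions [T^-1].

Left side: [L]
Right side: [L T]

The two sides have different dimensions, so the equation is NOT dimensionally consistent.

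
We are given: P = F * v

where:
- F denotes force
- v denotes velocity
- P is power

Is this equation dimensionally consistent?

Yes

F (force) has dimensions [L M T^-2].
v (velocity) has dimensions [L T^-1].
P (power) has dimensions [L^2 M T^-3].

Left side: [L^2 M T^-3]
Right side: [L^2 M T^-3]

Both sides have the same dimensions, so the equation is dimensionally consistent.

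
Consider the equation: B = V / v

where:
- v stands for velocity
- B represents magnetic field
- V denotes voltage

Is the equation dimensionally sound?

No

v (velocity) has dimensions [L T^-1].
B (magnetic field) has dimensions [I^-1 M T^-2].
V (voltage) has dimensions [I^-1 L^2 M T^-3].

Left side: [I^-1 M T^-2]
Right side: [I^-1 L M T^-2]

The two sides have different dimensions, so the equation is NOT dimensionally consistent.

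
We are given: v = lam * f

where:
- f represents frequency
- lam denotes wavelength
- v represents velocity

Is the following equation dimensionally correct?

Yes

f (frequency) has dimensions [T^-1].
lam (wavelength) has dimensions [L].
v (velocity) has dimensions [L T^-1].

Left side: [L T^-1]
Right side: [L T^-1]

Both sides have the same dimensions, so the equation is dimensionally consistent.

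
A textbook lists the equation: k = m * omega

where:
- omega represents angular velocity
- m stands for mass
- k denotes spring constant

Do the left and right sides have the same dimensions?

No

omega (angular velocity) has dimensions [T^-1].
m (mass) has dimensions [M].
k (spring constant) has dimensions [M T^-2].

Left side: [M T^-2]
Right side: [M T^-1]

The two sides have different dimensions, so the equation is NOT dimensionally consistent.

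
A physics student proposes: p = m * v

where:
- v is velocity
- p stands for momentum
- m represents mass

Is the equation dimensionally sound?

Yes

v (velocity) has dimensions [L T^-1].
p (momentum) has dimensions [L M T^-1].
m (mass) has dimensions [M].

Left side: [L M T^-1]
Right side: [L M T^-1]

Both sides have the same dimensions, so the equation is dimensionally consistent.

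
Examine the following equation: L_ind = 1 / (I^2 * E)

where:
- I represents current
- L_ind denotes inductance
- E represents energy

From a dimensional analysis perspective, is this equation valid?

No

I (current) has dimensions [I].
L_ind (inductance) has dimensions [I^-2 L^2 M T^-2].
E (energy) has dimensions [L^2 M T^-2].

Left side: [I^-2 L^2 M T^-2]
Right side: [I^-2 L^-2 M^-1 T^2]

The two sides have different dimensions, so the equation is NOT dimensionally consistent.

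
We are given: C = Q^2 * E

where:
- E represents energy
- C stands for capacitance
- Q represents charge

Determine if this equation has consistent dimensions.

No

E (energy) has dimensions [L^2 M T^-2].
C (capacitance) has dimensions [I^2 L^-2 M^-1 T^4].
Q (charge) has dimensions [I T].

Left side: [I^2 L^-2 M^-1 T^4]
Right side: [I^2 L^2 M]

The two sides have different dimensions, so the equation is NOT dimensionally consistent.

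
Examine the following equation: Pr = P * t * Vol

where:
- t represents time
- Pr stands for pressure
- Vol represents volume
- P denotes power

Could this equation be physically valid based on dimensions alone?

No

t (time) has dimensions [T].
Pr (pressure) has dimensions [L^-1 M T^-2].
Vol (volume) has dimensions [L^3].
P (power) has dimensions [L^2 M T^-3].

Left side: [L^-1 M T^-2]
Right side: [L^5 M T^-2]

The two sides have different dimensions, so the equation is NOT dimensionally consistent.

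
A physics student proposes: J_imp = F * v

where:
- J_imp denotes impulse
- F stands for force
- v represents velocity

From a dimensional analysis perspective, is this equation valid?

No

J_imp (impulse) has dimensions [L M T^-1].
F (force) has dimensions [L M T^-2].
v (velocity) has dimensions [L T^-1].

Left side: [L M T^-1]
Right side: [L^2 M T^-3]

The two sides have different dimensions, so the equation is NOT dimensionally consistent.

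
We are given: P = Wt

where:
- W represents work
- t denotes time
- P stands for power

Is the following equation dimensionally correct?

No

W (work) has dimensions [L^2 M T^-2].
t (time) has dimensions [T].
P (power) has dimensions [L^2 M T^-3].

Left side: [L^2 M T^-3]
Right side: [L^2 M T^-1]

The two sides have different dimensions, so the equation is NOT dimensionally consistent.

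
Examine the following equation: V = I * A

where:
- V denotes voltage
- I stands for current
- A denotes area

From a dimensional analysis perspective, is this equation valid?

No

V (voltage) has dimensions [I^-1 L^2 M T^-3].
I (current) has dimensions [I].
A (area) has dimensions [L^2].

Left side: [I^-1 L^2 M T^-3]
Right side: [I L^2]

The two sides have different dimensions, so the equation is NOT dimensionally consistent.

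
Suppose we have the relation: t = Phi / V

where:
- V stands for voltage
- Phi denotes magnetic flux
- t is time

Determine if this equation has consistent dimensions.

Yes

V (voltage) has dimensions [I^-1 L^2 M T^-3].
Phi (magnetic flux) has dimensions [I^-1 L^2 M T^-2].
t (time) has dimensions [T].

Left side: [T]
Right side: [T]

Both sides have the same dimensions, so the equation is dimensionally consistent.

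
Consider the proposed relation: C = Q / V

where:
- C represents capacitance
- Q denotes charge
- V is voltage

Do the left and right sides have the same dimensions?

Yes

C (capacitance) has dimensions [I^2 L^-2 M^-1 T^4].
Q (charge) has dimensions [I T].
V (voltage) has dimensions [I^-1 L^2 M T^-3].

Left side: [I^2 L^-2 M^-1 T^4]
Right side: [I^2 L^-2 M^-1 T^4]

Both sides have the same dimensions, so the equation is dimensionally consistent.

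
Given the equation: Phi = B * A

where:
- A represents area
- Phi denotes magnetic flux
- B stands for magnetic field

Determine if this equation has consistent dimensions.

Yes

A (area) has dimensions [L^2].
Phi (magnetic flux) has dimensions [I^-1 L^2 M T^-2].
B (magnetic field) has dimensions [I^-1 M T^-2].

Left side: [I^-1 L^2 M T^-2]
Right side: [I^-1 L^2 M T^-2]

Both sides have the same dimensions, so the equation is dimensionally consistent.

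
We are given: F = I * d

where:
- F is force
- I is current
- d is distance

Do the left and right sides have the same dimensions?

No

F (force) has dimensions [L M T^-2].
I (current) has dimensions [I].
d (distance) has dimensions [L].

Left side: [L M T^-2]
Right side: [I L]

The two sides have different dimensions, so the equation is NOT dimensionally consistent.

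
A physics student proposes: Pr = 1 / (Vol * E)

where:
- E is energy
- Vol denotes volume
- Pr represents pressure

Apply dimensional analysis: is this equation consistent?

No

E (energy) has dimensions [L^2 M T^-2].
Vol (volume) has dimensions [L^3].
Pr (pressure) has dimensions [L^-1 M T^-2].

Left side: [L^-1 M T^-2]
Right side: [L^-5 M^-1 T^2]

The two sides have different dimensions, so the equation is NOT dimensionally consistent.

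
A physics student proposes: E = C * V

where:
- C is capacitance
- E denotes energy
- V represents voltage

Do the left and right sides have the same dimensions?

No

C (capacitance) has dimensions [I^2 L^-2 M^-1 T^4].
E (energy) has dimensions [L^2 M T^-2].
V (voltage) has dimensions [I^-1 L^2 M T^-3].

Left side: [L^2 M T^-2]
Right side: [I T]

The two sides have different dimensions, so the equation is NOT dimensionally consistent.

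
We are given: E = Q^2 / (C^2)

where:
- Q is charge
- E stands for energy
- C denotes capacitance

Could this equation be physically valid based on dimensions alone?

No

Q (charge) has dimensions [I T].
E (energy) has dimensions [L^2 M T^-2].
C (capacitance) has dimensions [I^2 L^-2 M^-1 T^4].

Left side: [L^2 M T^-2]
Right side: [I^-2 L^4 M^2 T^-6]

The two sides have different dimensions, so the equation is NOT dimensionally consistent.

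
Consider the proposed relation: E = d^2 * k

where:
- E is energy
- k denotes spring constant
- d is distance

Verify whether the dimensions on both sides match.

Yes

E (energy) has dimensions [L^2 M T^-2].
k (spring constant) has dimensions [M T^-2].
d (distance) has dimensions [L].

Left side: [L^2 M T^-2]
Right side: [L^2 M T^-2]

Both sides have the same dimensions, so the equation is dimensionally consistent.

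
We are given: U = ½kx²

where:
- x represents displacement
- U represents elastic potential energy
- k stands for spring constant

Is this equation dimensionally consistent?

Yes

x (displacement) has dimensions [L].
U (elastic potential energy) has dimensions [L^2 M T^-2].
k (spring constant) has dimensions [M T^-2].

Left side: [L^2 M T^-2]
Right side: [L^2 M T^-2]

Both sides have the same dimensions, so the equation is dimensionally consistent.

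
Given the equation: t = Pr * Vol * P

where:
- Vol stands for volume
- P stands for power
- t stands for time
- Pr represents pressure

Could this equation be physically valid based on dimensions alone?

No

Vol (volume) has dimensions [L^3].
P (power) has dimensions [L^2 M T^-3].
t (time) has dimensions [T].
Pr (pressure) has dimensions [L^-1 M T^-2].

Left side: [T]
Right side: [L^4 M^2 T^-5]

The two sides have different dimensions, so the equation is NOT dimensionally consistent.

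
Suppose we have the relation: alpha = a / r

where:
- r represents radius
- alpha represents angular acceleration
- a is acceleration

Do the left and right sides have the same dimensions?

Yes

r (radius) has dimensions [L].
alpha (angular acceleration) has dimensions [T^-2].
a (acceleration) has dimensions [L T^-2].

Left side: [T^-2]
Right side: [T^-2]

Both sides have the same dimensions, so the equation is dimensionally consistent.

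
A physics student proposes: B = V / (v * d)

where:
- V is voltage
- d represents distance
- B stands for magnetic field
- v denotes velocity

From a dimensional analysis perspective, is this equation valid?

Yes

V (voltage) has dimensions [I^-1 L^2 M T^-3].
d (distance) has dimensions [L].
B (magnetic field) has dimensions [I^-1 M T^-2].
v (velocity) has dimensions [L T^-1].

Left side: [I^-1 M T^-2]
Right side: [I^-1 M T^-2]

Both sides have the same dimensions, so the equation is dimensionally consistent.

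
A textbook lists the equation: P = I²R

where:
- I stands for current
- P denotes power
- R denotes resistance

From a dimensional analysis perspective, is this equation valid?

Yes

I (current) has dimensions [I].
P (power) has dimensions [L^2 M T^-3].
R (resistance) has dimensions [I^-2 L^2 M T^-3].

Left side: [L^2 M T^-3]
Right side: [L^2 M T^-3]

Both sides have the same dimensions, so the equation is dimensionally consistent.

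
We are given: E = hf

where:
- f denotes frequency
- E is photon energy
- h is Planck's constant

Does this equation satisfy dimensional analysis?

Yes

f (frequency) has dimensions [T^-1].
E (photon energy) has dimensions [L^2 M T^-2].
h (Planck's constant) has dimensions [L^2 M T^-1].

Left side: [L^2 M T^-2]
Right side: [L^2 M T^-2]

Both sides have the same dimensions, so the equation is dimensionally consistent.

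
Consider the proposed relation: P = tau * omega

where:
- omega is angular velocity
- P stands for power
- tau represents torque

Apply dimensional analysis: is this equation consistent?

Yes

omega (angular velocity) has dimensions [T^-1].
P (power) has dimensions [L^2 M T^-3].
tau (torque) has dimensions [L^2 M T^-2].

Left side: [L^2 M T^-3]
Right side: [L^2 M T^-3]

Both sides have the same dimensions, so the equation is dimensionally consistent.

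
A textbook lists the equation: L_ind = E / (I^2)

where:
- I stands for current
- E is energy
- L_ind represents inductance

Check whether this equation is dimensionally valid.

Yes

I (current) has dimensions [I].
E (energy) has dimensions [L^2 M T^-2].
L_ind (inductance) has dimensions [I^-2 L^2 M T^-2].

Left side: [I^-2 L^2 M T^-2]
Right side: [I^-2 L^2 M T^-2]

Both sides have the same dimensions, so the equation is dimensionally consistent.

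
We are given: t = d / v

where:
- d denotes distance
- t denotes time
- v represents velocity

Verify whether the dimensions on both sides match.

Yes

d (distance) has dimensions [L].
t (time) has dimensions [T].
v (velocity) has dimensions [L T^-1].

Left side: [T]
Right side: [T]

Both sides have the same dimensions, so the equation is dimensionally consistent.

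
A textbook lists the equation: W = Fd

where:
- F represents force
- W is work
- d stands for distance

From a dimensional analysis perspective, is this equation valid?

Yes

F (force) has dimensions [L M T^-2].
W (work) has dimensions [L^2 M T^-2].
d (distance) has dimensions [L].

Left side: [L^2 M T^-2]
Right side: [L^2 M T^-2]

Both sides have the same dimensions, so the equation is dimensionally consistent.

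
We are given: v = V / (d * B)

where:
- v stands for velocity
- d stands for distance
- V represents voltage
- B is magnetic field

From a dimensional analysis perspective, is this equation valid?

Yes

v (velocity) has dimensions [L T^-1].
d (distance) has dimensions [L].
V (voltage) has dimensions [I^-1 L^2 M T^-3].
B (magnetic field) has dimensions [I^-1 M T^-2].

Left side: [L T^-1]
Right side: [L T^-1]

Both sides have the same dimensions, so the equation is dimensionally consistent.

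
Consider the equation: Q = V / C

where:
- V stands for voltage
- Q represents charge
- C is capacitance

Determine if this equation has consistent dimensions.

No

V (voltage) has dimensions [I^-1 L^2 M T^-3].
Q (charge) has dimensions [I T].
C (capacitance) has dimensions [I^2 L^-2 M^-1 T^4].

Left side: [I T]
Right side: [I^-3 L^4 M^2 T^-7]

The two sides have different dimensions, so the equation is NOT dimensionally consistent.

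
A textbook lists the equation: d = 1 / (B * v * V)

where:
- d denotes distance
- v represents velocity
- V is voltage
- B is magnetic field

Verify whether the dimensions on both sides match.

No

d (distance) has dimensions [L].
v (velocity) has dimensions [L T^-1].
V (voltage) has dimensions [I^-1 L^2 M T^-3].
B (magnetic field) has dimensions [I^-1 M T^-2].

Left side: [L]
Right side: [I^2 L^-3 M^-2 T^6]

The two sides have different dimensions, so the equation is NOT dimensionally consistent.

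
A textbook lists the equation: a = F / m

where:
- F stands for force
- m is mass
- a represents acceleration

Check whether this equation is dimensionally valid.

Yes

F (force) has dimensions [L M T^-2].
m (mass) has dimensions [M].
a (acceleration) has dimensions [L T^-2].

Left side: [L T^-2]
Right side: [L T^-2]

Both sides have the same dimensions, so the equation is dimensionally consistent.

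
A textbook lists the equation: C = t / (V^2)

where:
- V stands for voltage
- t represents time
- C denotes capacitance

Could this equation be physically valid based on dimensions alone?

No

V (voltage) has dimensions [I^-1 L^2 M T^-3].
t (time) has dimensions [T].
C (capacitance) has dimensions [I^2 L^-2 M^-1 T^4].

Left side: [I^2 L^-2 M^-1 T^4]
Right side: [I^2 L^-4 M^-2 T^7]

The two sides have different dimensions, so the equation is NOT dimensionally consistent.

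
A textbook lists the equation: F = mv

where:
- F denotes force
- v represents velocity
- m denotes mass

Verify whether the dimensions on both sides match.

No

F (force) has dimensions [L M T^-2].
v (velocity) has dimensions [L T^-1].
m (mass) has dimensions [M].

Left side: [L M T^-2]
Right side: [L M T^-1]

The two sides have different dimensions, so the equation is NOT dimensionally consistent.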